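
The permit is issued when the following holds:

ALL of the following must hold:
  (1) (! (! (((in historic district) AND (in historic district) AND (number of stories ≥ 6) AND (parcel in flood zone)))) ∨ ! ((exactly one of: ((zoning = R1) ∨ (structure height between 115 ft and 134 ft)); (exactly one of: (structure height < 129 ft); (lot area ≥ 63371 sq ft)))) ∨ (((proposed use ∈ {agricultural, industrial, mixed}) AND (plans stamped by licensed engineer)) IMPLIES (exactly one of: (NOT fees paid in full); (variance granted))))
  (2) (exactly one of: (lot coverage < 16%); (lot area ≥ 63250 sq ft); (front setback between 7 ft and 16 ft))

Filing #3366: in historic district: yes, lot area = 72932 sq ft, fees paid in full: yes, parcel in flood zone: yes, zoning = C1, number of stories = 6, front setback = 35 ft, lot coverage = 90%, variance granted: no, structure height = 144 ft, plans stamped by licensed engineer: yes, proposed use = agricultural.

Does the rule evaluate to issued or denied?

Atomic conditions:
  in historic district: yes → true
  number of stories ≥ 6: 6 ≥ 6 is true
  parcel in flood zone: yes → true
  zoning = R1: C1 == R1 is false
  structure height between 115 ft and 134 ft: 144 in [115, 134] is false
  structure height < 129 ft: 144 < 129 is false
  lot area ≥ 63371 sq ft: 72932 ≥ 63371 is true
  proposed use ∈ {agricultural, industrial, mixed}: agricultural is in the set → true
  plans stamped by licensed engineer: yes → true
  NOT fees paid in full: yes → false
  variance granted: no → false
  lot coverage < 16%: 90 < 16 is false
  lot area ≥ 63250 sq ft: 72932 ≥ 63250 is true
  front setback between 7 ft and 16 ft: 35 in [7, 16] is false
Combine:
[1.1.1.1] true AND true AND true AND true = true
[1.1.1] NOT true = false
[1.1] NOT false = true
[1.2.1.1] false OR false = false
[1.2.1.2] exactly-one(false, true) = true
[1.2.1] exactly-one(false, true) = true
[1.2] NOT true = false
[1.3.1] true AND true = true
[1.3.2] exactly-one(false, false) = false
[1.3] true → false = false
[1] true OR false OR false = true
[2] exactly-one(false, true, false) = true
[root] true AND true = true
Overall: true → issued

Issued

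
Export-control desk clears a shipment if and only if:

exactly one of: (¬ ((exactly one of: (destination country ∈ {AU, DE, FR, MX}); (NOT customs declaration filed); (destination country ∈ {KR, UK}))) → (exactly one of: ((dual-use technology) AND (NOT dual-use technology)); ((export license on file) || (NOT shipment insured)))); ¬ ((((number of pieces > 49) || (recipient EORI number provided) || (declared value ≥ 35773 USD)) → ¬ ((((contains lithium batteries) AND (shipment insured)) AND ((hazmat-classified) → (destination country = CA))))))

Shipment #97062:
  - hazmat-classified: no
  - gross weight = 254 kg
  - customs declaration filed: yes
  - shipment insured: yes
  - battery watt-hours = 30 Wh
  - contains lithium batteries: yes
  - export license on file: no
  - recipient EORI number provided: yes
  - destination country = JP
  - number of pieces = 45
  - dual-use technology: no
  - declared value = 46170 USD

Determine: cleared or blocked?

Atomic conditions:
  destination country ∈ {AU, DE, FR, MX}: JP is not in the set → false
  NOT customs declaration filed: yes → false
  destination country ∈ {KR, UK}: JP is not in the set → false
  dual-use technology: no → false
  NOT dual-use technology: no → true
  export license on file: no → false
  NOT shipment insured: yes → false
  number of pieces > 49: 45 > 49 is false
  recipient EORI number provided: yes → true
  declared value ≥ 35773 USD: 46170 ≥ 35773 is true
  contains lithium batteries: yes → true
  shipment insured: yes → true
  hazmat-classified: no → false
  destination country = CA: JP == CA is false
Combine:
[1.1.1] exactly-one(false, false, false) = false
[1.1] NOT false = true
[1.2.1] false AND true = false
[1.2.2] false OR false = false
[1.2] exactly-one(false, false) = false
[1] true → false = false
[2.1.1] false OR true OR true = true
[2.1.2.1.1] true AND true = true
[2.1.2.1.2] false → false (antecedent false ⇒ implication holds) = true
[2.1.2.1] true AND true = true
[2.1.2] NOT true = false
[2.1] true → false = false
[2] NOT false = true
[root] exactly-one(false, true) = true
Overall: true → cleared

Cleared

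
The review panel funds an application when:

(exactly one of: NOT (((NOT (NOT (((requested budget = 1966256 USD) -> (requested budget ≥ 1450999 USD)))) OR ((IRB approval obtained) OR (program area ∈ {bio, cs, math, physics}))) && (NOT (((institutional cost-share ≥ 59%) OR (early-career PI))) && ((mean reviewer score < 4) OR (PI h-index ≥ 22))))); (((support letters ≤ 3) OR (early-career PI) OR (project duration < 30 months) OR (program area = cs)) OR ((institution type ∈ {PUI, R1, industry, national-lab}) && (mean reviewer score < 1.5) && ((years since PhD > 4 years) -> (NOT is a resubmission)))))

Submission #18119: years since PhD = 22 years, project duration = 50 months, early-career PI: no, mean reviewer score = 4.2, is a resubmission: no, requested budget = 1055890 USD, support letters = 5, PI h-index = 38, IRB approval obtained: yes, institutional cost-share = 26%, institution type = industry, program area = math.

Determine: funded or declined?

Declined

Atomic conditions:
  requested budget = 1966256 USD: 1055890 == 1966256 is false
  requested budget ≥ 1450999 USD: 1055890 ≥ 1450999 is false
  IRB approval obtained: yes → true
  program area ∈ {bio, cs, math, physics}: math is in the set → true
  institutional cost-share ≥ 59%: 26 ≥ 59 is false
  early-career PI: no → false
  mean reviewer score < 4: 4.2 < 4 is false
  PI h-index ≥ 22: 38 ≥ 22 is true
  support letters ≤ 3: 5 ≤ 3 is false
  project duration < 30 months: 50 < 30 is false
  program area = cs: math == cs is false
  institution type ∈ {PUI, R1, industry, national-lab}: industry is in the set → true
  mean reviewer score < 1.5: 4.2 < 1.5 is false
  years since PhD > 4 years: 22 > 4 is true
  NOT is a resubmission: no → true
Combine:
[1.1.1.1.1.1] false → false (antecedent false ⇒ implication holds) = true
[1.1.1.1.1] NOT true = false
[1.1.1.1] NOT false = true
[1.1.1.2] true OR true = true
[1.1.1] true OR true = true
[1.1.2.1.1] false OR false = false
[1.1.2.1] NOT false = true
[1.1.2.2] false OR true = true
[1.1.2] true AND true = true
[1.1] true AND true = true
[1] NOT true = false
[2.1] false OR false OR false OR false = false
[2.2.3] true → true = true
[2.2] true AND false AND true = false
[2] false OR false = false
[root] exactly-one(false, false) = false
Overall: false → declined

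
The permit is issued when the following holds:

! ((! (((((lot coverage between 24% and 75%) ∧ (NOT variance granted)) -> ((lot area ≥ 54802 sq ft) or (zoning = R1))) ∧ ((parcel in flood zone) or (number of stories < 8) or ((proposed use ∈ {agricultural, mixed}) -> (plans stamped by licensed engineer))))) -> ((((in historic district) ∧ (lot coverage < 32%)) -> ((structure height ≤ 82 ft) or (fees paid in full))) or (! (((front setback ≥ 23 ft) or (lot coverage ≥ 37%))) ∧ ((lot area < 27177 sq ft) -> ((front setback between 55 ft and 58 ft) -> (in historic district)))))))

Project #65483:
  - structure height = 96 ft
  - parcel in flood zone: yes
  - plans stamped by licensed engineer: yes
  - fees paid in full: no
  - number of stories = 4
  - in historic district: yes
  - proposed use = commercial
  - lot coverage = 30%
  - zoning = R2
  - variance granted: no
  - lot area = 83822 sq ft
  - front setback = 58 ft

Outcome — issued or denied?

Atomic conditions:
  lot coverage between 24% and 75%: 30 in [24, 75] is true
  NOT variance granted: no → true
  lot area ≥ 54802 sq ft: 83822 ≥ 54802 is true
  zoning = R1: R2 == R1 is false
  parcel in flood zone: yes → true
  number of stories < 8: 4 < 8 is true
  proposed use ∈ {agricultural, mixed}: commercial is not in the set → false
  plans stamped by licensed engineer: yes → true
  in historic district: yes → true
  lot coverage < 32%: 30 < 32 is true
  structure height ≤ 82 ft: 96 ≤ 82 is false
  fees paid in full: no → false
  front setback ≥ 23 ft: 58 ≥ 23 is true
  lot coverage ≥ 37%: 30 ≥ 37 is false
  lot area < 27177 sq ft: 83822 < 27177 is false
  front setback between 55 ft and 58 ft: 58 in [55, 58] is true
Combine:
[1.1.1.1.1] true AND true = true
[1.1.1.1.2] true OR false = true
[1.1.1.1] true → true = true
[1.1.1.2.3] false → true (antecedent false ⇒ implication holds) = true
[1.1.1.2] true OR true OR true = true
[1.1.1] true AND true = true
[1.1] NOT true = false
[1.2.1.1] true AND true = true
[1.2.1.2] false OR false = false
[1.2.1] true → false = false
[1.2.2.1.1] true OR false = true
[1.2.2.1] NOT true = false
[1.2.2.2.2] true → true = true
[1.2.2.2] false → true (antecedent false ⇒ implication holds) = true
[1.2.2] false AND true = false
[1.2] false OR false = false
[1] false → false (antecedent false ⇒ implication holds) = true
[root] NOT true = false
Overall: false → denied

Denied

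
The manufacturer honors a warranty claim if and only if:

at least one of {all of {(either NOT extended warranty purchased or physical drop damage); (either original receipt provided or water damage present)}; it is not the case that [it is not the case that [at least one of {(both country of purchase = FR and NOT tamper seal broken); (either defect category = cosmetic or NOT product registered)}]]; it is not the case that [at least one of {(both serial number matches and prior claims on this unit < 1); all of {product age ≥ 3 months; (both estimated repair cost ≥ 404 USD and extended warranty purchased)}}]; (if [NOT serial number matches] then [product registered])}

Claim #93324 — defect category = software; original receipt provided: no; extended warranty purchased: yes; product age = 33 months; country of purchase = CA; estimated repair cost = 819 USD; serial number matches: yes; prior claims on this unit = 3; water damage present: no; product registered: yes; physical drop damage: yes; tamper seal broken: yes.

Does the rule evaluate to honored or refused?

Honored

Atomic conditions:
  NOT extended warranty purchased: yes → false
  physical drop damage: yes → true
  original receipt provided: no → false
  water damage present: no → false
  country of purchase = FR: CA == FR is false
  NOT tamper seal broken: yes → false
  defect category = cosmetic: software == cosmetic is false
  NOT product registered: yes → false
  serial number matches: yes → true
  prior claims on this unit < 1: 3 < 1 is false
  product age ≥ 3 months: 33 ≥ 3 is true
  estimated repair cost ≥ 404 USD: 819 ≥ 404 is true
  extended warranty purchased: yes → true
  NOT serial number matches: yes → false
  product registered: yes → true
Combine:
[1.1] false OR true = true
[1.2] false OR false = false
[1] true AND false = false
[2.1.1.1] false AND false = false
[2.1.1.2] false OR false = false
[2.1.1] false OR false = false
[2.1] NOT false = true
[2] NOT true = false
[3.1.1] true AND false = false
[3.1.2.2] true AND true = true
[3.1.2] true AND true = true
[3.1] false OR true = true
[3] NOT true = false
[4] false → true (antecedent false ⇒ implication holds) = true
[root] false OR false OR false OR true = true
Overall: true → honored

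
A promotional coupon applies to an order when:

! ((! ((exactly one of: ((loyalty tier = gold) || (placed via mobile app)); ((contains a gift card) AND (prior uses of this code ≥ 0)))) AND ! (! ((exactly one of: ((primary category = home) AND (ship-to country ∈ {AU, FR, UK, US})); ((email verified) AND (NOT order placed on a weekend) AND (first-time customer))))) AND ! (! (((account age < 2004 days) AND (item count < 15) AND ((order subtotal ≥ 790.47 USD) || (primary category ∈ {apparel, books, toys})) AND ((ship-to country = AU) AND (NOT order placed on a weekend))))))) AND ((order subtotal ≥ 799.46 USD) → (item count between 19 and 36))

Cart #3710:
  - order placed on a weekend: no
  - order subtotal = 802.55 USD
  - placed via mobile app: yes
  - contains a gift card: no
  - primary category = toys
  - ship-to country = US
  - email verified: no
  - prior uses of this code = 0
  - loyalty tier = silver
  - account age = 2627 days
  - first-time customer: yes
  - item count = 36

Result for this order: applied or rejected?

Atomic conditions:
  loyalty tier = gold: silver == gold is false
  placed via mobile app: yes → true
  contains a gift card: no → false
  prior uses of this code ≥ 0: 0 ≥ 0 is true
  primary category = home: toys == home is false
  ship-to country ∈ {AU, FR, UK, US}: US is in the set → true
  email verified: no → false
  NOT order placed on a weekend: no → true
  first-time customer: yes → true
  account age < 2004 days: 2627 < 2004 is false
  item count < 15: 36 < 15 is false
  order subtotal ≥ 790.47 USD: 802.55 ≥ 790.47 is true
  primary category ∈ {apparel, books, toys}: toys is in the set → true
  ship-to country = AU: US == AU is false
  order subtotal ≥ 799.46 USD: 802.55 ≥ 799.46 is true
  item count between 19 and 36: 36 in [19, 36] is true
Combine:
[1.1.1.1.1] false OR true = true
[1.1.1.1.2] false AND true = false
[1.1.1.1] exactly-one(true, false) = true
[1.1.1] NOT true = false
[1.1.2.1.1.1] false AND true = false
[1.1.2.1.1.2] false AND true AND true = false
[1.1.2.1.1] exactly-one(false, false) = false
[1.1.2.1] NOT false = true
[1.1.2] NOT true = false
[1.1.3.1.1.3] true OR true = true
[1.1.3.1.1.4] false AND true = false
[1.1.3.1.1] false AND false AND true AND false = false
[1.1.3.1] NOT false = true
[1.1.3] NOT true = false
[1.1] false AND false AND false = false
[1] NOT false = true
[2] true → true = true
[root] true AND true = true
Overall: true → applied

Applied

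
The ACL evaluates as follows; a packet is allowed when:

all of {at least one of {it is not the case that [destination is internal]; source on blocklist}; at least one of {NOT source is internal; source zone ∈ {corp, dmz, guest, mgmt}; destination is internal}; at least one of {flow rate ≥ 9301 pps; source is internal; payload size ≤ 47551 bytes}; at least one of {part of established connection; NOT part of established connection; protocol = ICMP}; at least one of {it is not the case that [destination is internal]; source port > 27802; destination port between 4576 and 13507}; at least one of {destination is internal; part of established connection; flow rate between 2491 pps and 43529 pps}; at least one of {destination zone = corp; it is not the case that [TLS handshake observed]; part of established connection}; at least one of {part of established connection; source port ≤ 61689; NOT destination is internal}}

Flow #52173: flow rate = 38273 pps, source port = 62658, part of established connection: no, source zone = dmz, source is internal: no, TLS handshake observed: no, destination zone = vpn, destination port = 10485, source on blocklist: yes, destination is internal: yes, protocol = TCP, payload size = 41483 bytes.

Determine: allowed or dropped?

Atomic conditions:
  destination is internal: yes → true
  source on blocklist: yes → true
  NOT source is internal: no → true
  source zone ∈ {corp, dmz, guest, mgmt}: dmz is in the set → true
  flow rate ≥ 9301 pps: 38273 ≥ 9301 is true
  source is internal: no → false
  payload size ≤ 47551 bytes: 41483 ≤ 47551 is true
  part of established connection: no → false
  NOT part of established connection: no → true
  protocol = ICMP: TCP == ICMP is false
  source port > 27802: 62658 > 27802 is true
  destination port between 4576 and 13507: 10485 in [4576, 13507] is true
  flow rate between 2491 pps and 43529 pps: 38273 in [2491, 43529] is true
  destination zone = corp: vpn == corp is false
  TLS handshake observed: no → false
  source port ≤ 61689: 62658 ≤ 61689 is false
  NOT destination is internal: yes → false
Combine:
[1.1] NOT true = false
[1] false OR true = true
[2] true OR true OR true = true
[3] true OR false OR true = true
[4] false OR true OR false = true
[5.1] NOT true = false
[5] false OR true OR true = true
[6] true OR false OR true = true
[7.2] NOT false = true
[7] false OR true OR false = true
[8] false OR false OR false = false
[root] true AND true AND true AND true AND true AND true AND true AND false = false
Overall: false → dropped

Dropped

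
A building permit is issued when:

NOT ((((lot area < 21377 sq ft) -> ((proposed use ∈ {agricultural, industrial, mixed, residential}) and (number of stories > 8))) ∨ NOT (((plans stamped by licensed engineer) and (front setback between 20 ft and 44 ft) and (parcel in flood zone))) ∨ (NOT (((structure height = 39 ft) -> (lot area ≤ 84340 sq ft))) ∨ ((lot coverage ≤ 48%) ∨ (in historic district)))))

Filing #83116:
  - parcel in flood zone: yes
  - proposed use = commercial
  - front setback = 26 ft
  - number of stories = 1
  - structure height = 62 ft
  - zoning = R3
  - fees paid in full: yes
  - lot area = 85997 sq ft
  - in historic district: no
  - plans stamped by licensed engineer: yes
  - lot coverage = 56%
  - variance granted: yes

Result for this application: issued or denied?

Denied

Atomic conditions:
  lot area < 21377 sq ft: 85997 < 21377 is false
  proposed use ∈ {agricultural, industrial, mixed, residential}: commercial is not in the set → false
  number of stories > 8: 1 > 8 is false
  plans stamped by licensed engineer: yes → true
  front setback between 20 ft and 44 ft: 26 in [20, 44] is true
  parcel in flood zone: yes → true
  structure height = 39 ft: 62 == 39 is false
  lot area ≤ 84340 sq ft: 85997 ≤ 84340 is false
  lot coverage ≤ 48%: 56 ≤ 48 is false
  in historic district: no → false
Combine:
[1.1.2] false AND false = false
[1.1] false → false (antecedent false ⇒ implication holds) = true
[1.2.1] true AND true AND true = true
[1.2] NOT true = false
[1.3.1.1] false → false (antecedent false ⇒ implication holds) = true
[1.3.1] NOT true = false
[1.3.2] false OR false = false
[1.3] false OR false = false
[1] true OR false OR false = true
[root] NOT true = false
Overall: false → denied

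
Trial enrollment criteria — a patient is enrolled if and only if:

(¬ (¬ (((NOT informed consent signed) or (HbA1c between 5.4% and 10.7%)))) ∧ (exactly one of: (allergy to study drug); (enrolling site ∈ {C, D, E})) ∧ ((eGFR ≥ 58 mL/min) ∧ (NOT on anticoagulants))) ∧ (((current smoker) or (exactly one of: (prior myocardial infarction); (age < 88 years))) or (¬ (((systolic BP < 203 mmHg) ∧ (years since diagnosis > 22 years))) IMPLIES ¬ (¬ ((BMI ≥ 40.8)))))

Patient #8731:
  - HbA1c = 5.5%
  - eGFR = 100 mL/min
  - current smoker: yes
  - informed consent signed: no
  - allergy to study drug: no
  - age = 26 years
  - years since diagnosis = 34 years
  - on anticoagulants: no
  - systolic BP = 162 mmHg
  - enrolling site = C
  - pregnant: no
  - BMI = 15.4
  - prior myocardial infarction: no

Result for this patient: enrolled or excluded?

Enrolled

Atomic conditions:
  NOT informed consent signed: no → true
  HbA1c between 5.4% and 10.7%: 5.5 in [5.4, 10.7] is true
  allergy to study drug: no → false
  enrolling site ∈ {C, D, E}: C is in the set → true
  eGFR ≥ 58 mL/min: 100 ≥ 58 is true
  NOT on anticoagulants: no → true
  current smoker: yes → true
  prior myocardial infarction: no → false
  age < 88 years: 26 < 88 is true
  systolic BP < 203 mmHg: 162 < 203 is true
  years since diagnosis > 22 years: 34 > 22 is true
  BMI ≥ 40.8: 15.4 ≥ 40.8 is false
Combine:
[1.1.1.1] true OR true = true
[1.1.1] NOT true = false
[1.1] NOT false = true
[1.2] exactly-one(false, true) = true
[1.3] true AND true = true
[1] true AND true AND true = true
[2.1.2] exactly-one(false, true) = true
[2.1] true OR true = true
[2.2.1.1] true AND true = true
[2.2.1] NOT true = false
[2.2.2.1] NOT false = true
[2.2.2] NOT true = false
[2.2] false → false (antecedent false ⇒ implication holds) = true
[2] true OR true = true
[root] true AND true = true
Overall: true → enrolled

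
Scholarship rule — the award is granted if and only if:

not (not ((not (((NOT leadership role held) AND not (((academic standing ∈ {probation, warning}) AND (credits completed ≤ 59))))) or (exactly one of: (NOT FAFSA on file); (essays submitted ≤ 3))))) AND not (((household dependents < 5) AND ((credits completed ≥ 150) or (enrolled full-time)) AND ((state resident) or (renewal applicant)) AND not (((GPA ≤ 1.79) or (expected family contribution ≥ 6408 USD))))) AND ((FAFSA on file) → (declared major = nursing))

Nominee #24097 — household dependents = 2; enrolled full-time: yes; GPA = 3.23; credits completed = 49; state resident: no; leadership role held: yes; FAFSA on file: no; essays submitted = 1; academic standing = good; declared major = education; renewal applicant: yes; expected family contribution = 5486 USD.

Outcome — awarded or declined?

Atomic conditions:
  NOT leadership role held: yes → false
  academic standing ∈ {probation, warning}: good is not in the set → false
  credits completed ≤ 59: 49 ≤ 59 is true
  NOT FAFSA on file: no → true
  essays submitted ≤ 3: 1 ≤ 3 is true
  household dependents < 5: 2 < 5 is true
  credits completed ≥ 150: 49 ≥ 150 is false
  enrolled full-time: yes → true
  state resident: no → false
  renewal applicant: yes → true
  GPA ≤ 1.79: 3.23 ≤ 1.79 is false
  expected family contribution ≥ 6408 USD: 5486 ≥ 6408 is false
  FAFSA on file: no → false
  declared major = nursing: education == nursing is false
Combine:
[1.1.1.1.1.2.1] false AND true = false
[1.1.1.1.1.2] NOT false = true
[1.1.1.1.1] false AND true = false
[1.1.1.1] NOT false = true
[1.1.1.2] exactly-one(true, true) = false
[1.1.1] true OR false = true
[1.1] NOT true = false
[1] NOT false = true
[2.1.2] false OR true = true
[2.1.3] false OR true = true
[2.1.4.1] false OR false = false
[2.1.4] NOT false = true
[2.1] true AND true AND true AND true = true
[2] NOT true = false
[3] false → false (antecedent false ⇒ implication holds) = true
[root] true AND false AND true = false
Overall: false → declined

Declined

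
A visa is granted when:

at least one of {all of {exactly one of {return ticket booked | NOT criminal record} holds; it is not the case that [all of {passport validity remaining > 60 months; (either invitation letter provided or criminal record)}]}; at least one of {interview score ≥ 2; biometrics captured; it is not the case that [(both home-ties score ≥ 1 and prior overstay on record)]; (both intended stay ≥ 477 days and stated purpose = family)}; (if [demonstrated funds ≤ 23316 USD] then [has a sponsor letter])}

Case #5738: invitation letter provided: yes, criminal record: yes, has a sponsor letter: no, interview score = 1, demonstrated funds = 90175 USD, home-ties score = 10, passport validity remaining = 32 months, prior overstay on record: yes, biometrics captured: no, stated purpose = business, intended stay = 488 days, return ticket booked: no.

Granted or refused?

Granted

Atomic conditions:
  return ticket booked: no → false
  NOT criminal record: yes → false
  passport validity remaining > 60 months: 32 > 60 is false
  invitation letter provided: yes → true
  criminal record: yes → true
  interview score ≥ 2: 1 ≥ 2 is false
  biometrics captured: no → false
  home-ties score ≥ 1: 10 ≥ 1 is true
  prior overstay on record: yes → true
  intended stay ≥ 477 days: 488 ≥ 477 is true
  stated purpose = family: business == family is false
  demonstrated funds ≤ 23316 USD: 90175 ≤ 23316 is false
  has a sponsor letter: no → false
Combine:
[1.1] exactly-one(false, false) = false
[1.2.1.2] true OR true = true
[1.2.1] false AND true = false
[1.2] NOT false = true
[1] false AND true = false
[2.3.1] true AND true = true
[2.3] NOT true = false
[2.4] true AND false = false
[2] false OR false OR false OR false = false
[3] false → false (antecedent false ⇒ implication holds) = true
[root] false OR false OR true = true
Overall: true → granted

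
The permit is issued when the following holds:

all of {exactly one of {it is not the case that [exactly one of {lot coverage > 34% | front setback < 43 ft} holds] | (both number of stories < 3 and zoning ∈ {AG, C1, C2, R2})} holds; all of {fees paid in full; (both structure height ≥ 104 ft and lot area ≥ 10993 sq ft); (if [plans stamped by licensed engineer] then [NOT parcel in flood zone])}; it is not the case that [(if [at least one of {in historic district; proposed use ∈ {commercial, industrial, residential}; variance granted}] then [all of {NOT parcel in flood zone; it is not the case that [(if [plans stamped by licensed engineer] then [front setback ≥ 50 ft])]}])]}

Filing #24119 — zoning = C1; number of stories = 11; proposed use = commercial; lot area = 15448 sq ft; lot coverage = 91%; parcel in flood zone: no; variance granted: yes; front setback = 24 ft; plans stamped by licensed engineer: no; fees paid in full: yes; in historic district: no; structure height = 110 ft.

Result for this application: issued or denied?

Issued

Atomic conditions:
  lot coverage > 34%: 91 > 34 is true
  front setback < 43 ft: 24 < 43 is true
  number of stories < 3: 11 < 3 is false
  zoning ∈ {AG, C1, C2, R2}: C1 is in the set → true
  fees paid in full: yes → true
  structure height ≥ 104 ft: 110 ≥ 104 is true
  lot area ≥ 10993 sq ft: 15448 ≥ 10993 is true
  plans stamped by licensed engineer: no → false
  NOT parcel in flood zone: no → true
  in historic district: no → false
  proposed use ∈ {commercial, industrial, residential}: commercial is in the set → true
  variance granted: yes → true
  front setback ≥ 50 ft: 24 ≥ 50 is false
Combine:
[1.1.1] exactly-one(true, true) = false
[1.1] NOT false = true
[1.2] false AND true = false
[1] exactly-one(true, false) = true
[2.2] true AND true = true
[2.3] false → true (antecedent false ⇒ implication holds) = true
[2] true AND true AND true = true
[3.1.1] false OR true OR true = true
[3.1.2.2.1] false → false (antecedent false ⇒ implication holds) = true
[3.1.2.2] NOT true = false
[3.1.2] true AND false = false
[3.1] true → false = false
[3] NOT false = true
[root] true AND true AND true = true
Overall: true → issued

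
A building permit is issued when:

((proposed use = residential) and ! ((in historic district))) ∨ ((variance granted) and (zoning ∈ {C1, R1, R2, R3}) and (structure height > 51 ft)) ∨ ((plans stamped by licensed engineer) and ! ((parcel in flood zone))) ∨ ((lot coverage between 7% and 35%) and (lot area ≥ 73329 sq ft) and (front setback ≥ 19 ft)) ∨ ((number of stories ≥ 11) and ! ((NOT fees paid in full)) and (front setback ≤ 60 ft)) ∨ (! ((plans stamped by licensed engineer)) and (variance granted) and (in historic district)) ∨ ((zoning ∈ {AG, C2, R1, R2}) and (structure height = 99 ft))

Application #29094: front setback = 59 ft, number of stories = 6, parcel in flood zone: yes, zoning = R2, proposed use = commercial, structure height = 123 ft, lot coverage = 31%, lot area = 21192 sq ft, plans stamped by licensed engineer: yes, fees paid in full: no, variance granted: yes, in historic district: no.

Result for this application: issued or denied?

Atomic conditions:
  proposed use = residential: commercial == residential is false
  in historic district: no → false
  variance granted: yes → true
  zoning ∈ {C1, R1, R2, R3}: R2 is in the set → true
  structure height > 51 ft: 123 > 51 is true
  plans stamped by licensed engineer: yes → true
  parcel in flood zone: yes → true
  lot coverage between 7% and 35%: 31 in [7, 35] is true
  lot area ≥ 73329 sq ft: 21192 ≥ 73329 is false
  front setback ≥ 19 ft: 59 ≥ 19 is true
  number of stories ≥ 11: 6 ≥ 11 is false
  NOT fees paid in full: no → true
  front setback ≤ 60 ft: 59 ≤ 60 is true
  zoning ∈ {AG, C2, R1, R2}: R2 is in the set → true
  structure height = 99 ft: 123 == 99 is false
Combine:
[1.2] NOT false = true
[1] false AND true = false
[2] true AND true AND true = true
[3.2] NOT true = false
[3] true AND false = false
[4] true AND false AND true = false
[5.2] NOT true = false
[5] false AND false AND true = false
[6.1] NOT true = false
[6] false AND true AND false = false
[7] true AND false = false
[root] false OR true OR false OR false OR false OR false OR false = true
Overall: true → issued

Issued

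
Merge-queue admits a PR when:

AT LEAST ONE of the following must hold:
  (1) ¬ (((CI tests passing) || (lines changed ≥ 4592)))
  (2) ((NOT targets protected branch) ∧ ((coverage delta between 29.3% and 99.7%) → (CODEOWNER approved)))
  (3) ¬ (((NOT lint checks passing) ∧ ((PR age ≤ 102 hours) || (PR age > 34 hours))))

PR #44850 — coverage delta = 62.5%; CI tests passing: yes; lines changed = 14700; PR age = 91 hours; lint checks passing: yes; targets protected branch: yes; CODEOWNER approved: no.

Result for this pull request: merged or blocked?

Atomic conditions:
  CI tests passing: yes → true
  lines changed ≥ 4592: 14700 ≥ 4592 is true
  NOT targets protected branch: yes → false
  coverage delta between 29.3% and 99.7%: 62.5 in [29.3, 99.7] is true
  CODEOWNER approved: no → false
  NOT lint checks passing: yes → false
  PR age ≤ 102 hours: 91 ≤ 102 is true
  PR age > 34 hours: 91 > 34 is true
Combine:
[1.1] true OR true = true
[1] NOT true = false
[2.2] true → false = false
[2] false AND false = false
[3.1.2] true OR true = true
[3.1] false AND true = false
[3] NOT false = true
[root] false OR false OR true = true
Overall: true → merged

Merged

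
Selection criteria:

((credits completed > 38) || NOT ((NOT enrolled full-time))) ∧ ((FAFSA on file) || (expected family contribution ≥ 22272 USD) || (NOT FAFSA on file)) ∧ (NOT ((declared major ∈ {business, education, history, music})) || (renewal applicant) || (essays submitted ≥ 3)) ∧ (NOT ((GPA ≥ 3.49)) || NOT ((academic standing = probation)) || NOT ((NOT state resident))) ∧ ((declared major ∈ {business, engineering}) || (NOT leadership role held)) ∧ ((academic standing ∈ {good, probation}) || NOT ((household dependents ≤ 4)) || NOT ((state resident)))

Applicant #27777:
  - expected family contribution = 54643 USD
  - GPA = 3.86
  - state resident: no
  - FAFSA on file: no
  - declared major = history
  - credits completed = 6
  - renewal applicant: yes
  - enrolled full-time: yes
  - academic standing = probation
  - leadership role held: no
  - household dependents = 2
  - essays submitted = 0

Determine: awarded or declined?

Atomic conditions:
  credits completed > 38: 6 > 38 is false
  NOT enrolled full-time: yes → false
  FAFSA on file: no → false
  expected family contribution ≥ 22272 USD: 54643 ≥ 22272 is true
  NOT FAFSA on file: no → true
  declared major ∈ {business, education, history, music}: history is in the set → true
  renewal applicant: yes → true
  essays submitted ≥ 3: 0 ≥ 3 is false
  GPA ≥ 3.49: 3.86 ≥ 3.49 is true
  academic standing = probation: probation == probation is true
  NOT state resident: no → true
  declared major ∈ {business, engineering}: history is not in the set → false
  NOT leadership role held: no → true
  academic standing ∈ {good, probation}: probation is in the set → true
  household dependents ≤ 4: 2 ≤ 4 is true
  state resident: no → false
Combine:
[1.2] NOT false = true
[1] false OR true = true
[2] false OR true OR true = true
[3.1] NOT true = false
[3] false OR true OR false = true
[4.1] NOT true = false
[4.2] NOT true = false
[4.3] NOT true = false
[4] false OR false OR false = false
[5] false OR true = true
[6.2] NOT true = false
[6.3] NOT false = true
[6] true OR false OR true = true
[root] true AND true AND true AND false AND true AND true = false
Overall: false → declined

Declined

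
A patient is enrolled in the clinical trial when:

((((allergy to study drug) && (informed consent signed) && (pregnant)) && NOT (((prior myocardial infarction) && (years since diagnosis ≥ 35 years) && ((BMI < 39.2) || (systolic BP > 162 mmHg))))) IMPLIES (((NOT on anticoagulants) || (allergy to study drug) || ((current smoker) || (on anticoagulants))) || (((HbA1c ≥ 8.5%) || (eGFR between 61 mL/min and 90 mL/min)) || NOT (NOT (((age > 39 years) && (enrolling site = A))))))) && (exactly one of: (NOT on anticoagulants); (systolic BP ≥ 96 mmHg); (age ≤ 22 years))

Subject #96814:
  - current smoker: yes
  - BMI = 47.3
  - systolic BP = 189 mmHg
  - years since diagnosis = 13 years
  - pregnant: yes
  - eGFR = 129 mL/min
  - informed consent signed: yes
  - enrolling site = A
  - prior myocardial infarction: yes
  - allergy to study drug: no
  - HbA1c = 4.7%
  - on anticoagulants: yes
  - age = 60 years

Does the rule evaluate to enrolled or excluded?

Enrolled

Atomic conditions:
  allergy to study drug: no → false
  informed consent signed: yes → true
  pregnant: yes → true
  prior myocardial infarction: yes → true
  years since diagnosis ≥ 35 years: 13 ≥ 35 is false
  BMI < 39.2: 47.3 < 39.2 is false
  systolic BP > 162 mmHg: 189 > 162 is true
  NOT on anticoagulants: yes → false
  current smoker: yes → true
  on anticoagulants: yes → true
  HbA1c ≥ 8.5%: 4.7 ≥ 8.5 is false
  eGFR between 61 mL/min and 90 mL/min: 129 in [61, 90] is false
  age > 39 years: 60 > 39 is true
  enrolling site = A: A == A is true
  systolic BP ≥ 96 mmHg: 189 ≥ 96 is true
  age ≤ 22 years: 60 ≤ 22 is false
Combine:
[1.1.1] false AND true AND true = false
[1.1.2.1.3] false OR true = true
[1.1.2.1] true AND false AND true = false
[1.1.2] NOT false = true
[1.1] false AND true = false
[1.2.1.3] true OR true = true
[1.2.1] false OR false OR true = true
[1.2.2.1] false OR false = false
[1.2.2.2.1.1] true AND true = true
[1.2.2.2.1] NOT true = false
[1.2.2.2] NOT false = true
[1.2.2] false OR true = true
[1.2] true OR true = true
[1] false → true (antecedent false ⇒ implication holds) = true
[2] exactly-one(false, true, false) = true
[root] true AND true = true
Overall: true → enrolled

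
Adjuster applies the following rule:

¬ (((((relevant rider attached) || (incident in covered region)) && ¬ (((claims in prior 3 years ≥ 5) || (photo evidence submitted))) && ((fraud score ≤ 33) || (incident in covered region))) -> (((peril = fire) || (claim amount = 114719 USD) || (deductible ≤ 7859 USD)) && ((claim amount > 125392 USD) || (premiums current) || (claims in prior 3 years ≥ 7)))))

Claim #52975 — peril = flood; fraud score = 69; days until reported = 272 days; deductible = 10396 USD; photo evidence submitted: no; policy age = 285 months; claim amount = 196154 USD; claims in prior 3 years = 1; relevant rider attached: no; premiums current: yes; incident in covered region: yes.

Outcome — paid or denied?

Paid

Atomic conditions:
  relevant rider attached: no → false
  incident in covered region: yes → true
  claims in prior 3 years ≥ 5: 1 ≥ 5 is false
  photo evidence submitted: no → false
  fraud score ≤ 33: 69 ≤ 33 is false
  peril = fire: flood == fire is false
  claim amount = 114719 USD: 196154 == 114719 is false
  deductible ≤ 7859 USD: 10396 ≤ 7859 is false
  claim amount > 125392 USD: 196154 > 125392 is true
  premiums current: yes → true
  claims in prior 3 years ≥ 7: 1 ≥ 7 is false
Combine:
[1.1.1] false OR true = true
[1.1.2.1] false OR false = false
[1.1.2] NOT false = true
[1.1.3] false OR true = true
[1.1] true AND true AND true = true
[1.2.1] false OR false OR false = false
[1.2.2] true OR true OR false = true
[1.2] false AND true = false
[1] true → false = false
[root] NOT false = true
Overall: true → paid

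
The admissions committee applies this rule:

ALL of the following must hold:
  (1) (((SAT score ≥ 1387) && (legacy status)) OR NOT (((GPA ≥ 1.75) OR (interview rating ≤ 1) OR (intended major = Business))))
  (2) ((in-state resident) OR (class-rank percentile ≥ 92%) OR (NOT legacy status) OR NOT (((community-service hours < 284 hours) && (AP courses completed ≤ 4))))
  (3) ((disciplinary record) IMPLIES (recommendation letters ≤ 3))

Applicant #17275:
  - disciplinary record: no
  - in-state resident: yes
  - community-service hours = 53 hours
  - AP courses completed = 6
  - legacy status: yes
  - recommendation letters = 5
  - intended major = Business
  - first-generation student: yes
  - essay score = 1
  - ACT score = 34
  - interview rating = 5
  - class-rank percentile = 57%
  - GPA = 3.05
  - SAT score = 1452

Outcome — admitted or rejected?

Admitted

Atomic conditions:
  SAT score ≥ 1387: 1452 ≥ 1387 is true
  legacy status: yes → true
  GPA ≥ 1.75: 3.05 ≥ 1.75 is true
  interview rating ≤ 1: 5 ≤ 1 is false
  intended major = Business: Business == Business is true
  in-state resident: yes → true
  class-rank percentile ≥ 92%: 57 ≥ 92 is false
  NOT legacy status: yes → false
  community-service hours < 284 hours: 53 < 284 is true
  AP courses completed ≤ 4: 6 ≤ 4 is false
  disciplinary record: no → false
  recommendation letters ≤ 3: 5 ≤ 3 is false
Combine:
[1.1] true AND true = true
[1.2.1] true OR false OR true = true
[1.2] NOT true = false
[1] true OR false = true
[2.4.1] true AND false = false
[2.4] NOT false = true
[2] true OR false OR false OR true = true
[3] false → false (antecedent false ⇒ implication holds) = true
[root] true AND true AND true = true
Overall: true → admitted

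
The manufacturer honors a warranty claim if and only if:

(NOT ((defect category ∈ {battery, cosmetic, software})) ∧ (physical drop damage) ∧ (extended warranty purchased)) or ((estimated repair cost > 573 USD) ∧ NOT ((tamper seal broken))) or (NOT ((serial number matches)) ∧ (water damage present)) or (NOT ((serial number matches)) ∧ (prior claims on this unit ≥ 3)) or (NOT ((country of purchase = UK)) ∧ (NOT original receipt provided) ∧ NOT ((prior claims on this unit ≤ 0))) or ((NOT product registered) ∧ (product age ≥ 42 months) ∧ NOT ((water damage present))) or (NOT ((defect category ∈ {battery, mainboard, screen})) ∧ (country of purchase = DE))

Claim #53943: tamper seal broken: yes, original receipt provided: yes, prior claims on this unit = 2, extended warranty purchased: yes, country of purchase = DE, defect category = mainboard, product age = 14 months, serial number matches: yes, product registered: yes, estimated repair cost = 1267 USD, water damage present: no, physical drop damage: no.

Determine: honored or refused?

Atomic conditions:
  defect category ∈ {battery, cosmetic, software}: mainboard is not in the set → false
  physical drop damage: no → false
  extended warranty purchased: yes → true
  estimated repair cost > 573 USD: 1267 > 573 is true
  tamper seal broken: yes → true
  serial number matches: yes → true
  water damage present: no → false
  prior claims on this unit ≥ 3: 2 ≥ 3 is false
  country of purchase = UK: DE == UK is false
  NOT original receipt provided: yes → false
  prior claims on this unit ≤ 0: 2 ≤ 0 is false
  NOT product registered: yes → false
  product age ≥ 42 months: 14 ≥ 42 is false
  defect category ∈ {battery, mainboard, screen}: mainboard is in the set → true
  country of purchase = DE: DE == DE is true
Combine:
[1.1] NOT false = true
[1] true AND false AND true = false
[2.2] NOT true = false
[2] true AND false = false
[3.1] NOT true = false
[3] false AND false = false
[4.1] NOT true = false
[4] false AND false = false
[5.1] NOT false = true
[5.3] NOT false = true
[5] true AND false AND true = false
[6.3] NOT false = true
[6] false AND false AND true = false
[7.1] NOT true = false
[7] false AND true = false
[root] false OR false OR false OR false OR false OR false OR false = false
Overall: false → refused

Refused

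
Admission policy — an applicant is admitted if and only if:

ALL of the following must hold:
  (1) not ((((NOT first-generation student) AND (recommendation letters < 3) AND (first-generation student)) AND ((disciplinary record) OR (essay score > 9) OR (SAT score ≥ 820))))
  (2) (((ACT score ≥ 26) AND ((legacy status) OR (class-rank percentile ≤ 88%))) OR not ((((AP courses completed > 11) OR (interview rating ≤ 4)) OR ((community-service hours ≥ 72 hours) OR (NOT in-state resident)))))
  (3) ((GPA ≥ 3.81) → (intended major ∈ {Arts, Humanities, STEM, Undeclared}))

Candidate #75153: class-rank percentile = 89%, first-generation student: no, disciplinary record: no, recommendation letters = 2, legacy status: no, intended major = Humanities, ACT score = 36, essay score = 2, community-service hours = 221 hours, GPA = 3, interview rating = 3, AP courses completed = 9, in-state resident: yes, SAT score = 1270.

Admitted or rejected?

Rejected

Atomic conditions:
  NOT first-generation student: no → true
  recommendation letters < 3: 2 < 3 is true
  first-generation student: no → false
  disciplinary record: no → false
  essay score > 9: 2 > 9 is false
  SAT score ≥ 820: 1270 ≥ 820 is true
  ACT score ≥ 26: 36 ≥ 26 is true
  legacy status: no → false
  class-rank percentile ≤ 88%: 89 ≤ 88 is false
  AP courses completed > 11: 9 > 11 is false
  interview rating ≤ 4: 3 ≤ 4 is true
  community-service hours ≥ 72 hours: 221 ≥ 72 is true
  NOT in-state resident: yes → false
  GPA ≥ 3.81: 3 ≥ 3.81 is false
  intended major ∈ {Arts, Humanities, STEM, Undeclared}: Humanities is in the set → true
Combine:
[1.1.1] true AND true AND false = false
[1.1.2] false OR false OR true = true
[1.1] false AND true = false
[1] NOT false = true
[2.1.2] false OR false = false
[2.1] true AND false = false
[2.2.1.1] false OR true = true
[2.2.1.2] true OR false = true
[2.2.1] true OR true = true
[2.2] NOT true = false
[2] false OR false = false
[3] false → true (antecedent false ⇒ implication holds) = true
[root] true AND false AND true = false
Overall: false → rejected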